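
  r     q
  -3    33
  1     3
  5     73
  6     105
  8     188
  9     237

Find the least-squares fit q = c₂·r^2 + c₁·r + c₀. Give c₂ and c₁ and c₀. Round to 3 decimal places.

c₂ = 3.031, c₁ = -1.086, c₀ = 2.091

From the data, Σr^2·r^2 = 12660, Σr^2·r = 1556, Σr^2 = 216, Σr·r = 216, Σr = 26, Σ1 = 6.
And Σr^2·q = 37134, Σr·q = 4536, Σq = 639.
Normal equations: [[12660, 1556, 216]; [1556, 216, 26]; [216, 26, 6]]·[c₂, c₁, c₀]ᵀ = [37134, 4536, 639]ᵀ.
Inverting the 3×3 Gram matrix, [c₂, c₁, c₀]ᵀ = [294/97, -1053/970, 1014/485]ᵀ.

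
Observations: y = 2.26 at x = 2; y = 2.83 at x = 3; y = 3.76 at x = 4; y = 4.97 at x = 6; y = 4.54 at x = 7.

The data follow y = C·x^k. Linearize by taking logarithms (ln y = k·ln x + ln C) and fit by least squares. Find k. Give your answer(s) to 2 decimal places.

Linearized form: ln y = k·ln x + ln C. From the 5 transformed points,
XᵀX = [[10.6062, 6.9157]; [6.9157, 5]], rhs = [9.3610, 6.2964]ᵀ  (here Σln x = 6.9157, Σ(ln x)² = 10.6062, Σln y = 6.2964, Σln x·ln y = 9.3610).
Solving (det = 5.2037): k = 0.62666, ln C = 0.39253.

k = 0.63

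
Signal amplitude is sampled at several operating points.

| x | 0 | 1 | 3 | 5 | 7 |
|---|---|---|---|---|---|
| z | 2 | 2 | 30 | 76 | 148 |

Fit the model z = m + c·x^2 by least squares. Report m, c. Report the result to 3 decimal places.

m = 1.208, c = 3.000

Forming AᵀA = [[5, 84]; [84, 3108]] and Aᵀz = [258, 9424]ᵀ gives AᵀA·[m, c]ᵀ = Aᵀz.
det = 5·3108 − 84² = 8484.
m = (258·3108 − 84·9424)/8484 = 122/101; c = (5·9424 − 84·258)/8484 = 6362/2121.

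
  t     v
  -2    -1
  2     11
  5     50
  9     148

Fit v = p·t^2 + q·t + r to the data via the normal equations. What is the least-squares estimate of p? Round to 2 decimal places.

p = 1.54

Sums needed: Σt^2·t^2 = 7218, Σt^2·t = 854, Σt^2 = 114, Σt·t = 114, Σt = 14, Σ1 = 4.
Right-hand side: Σt^2·v = 13278, Σt·v = 1606, Σv = 208.
Normal equations: [[7218, 854, 114]; [854, 114, 14]; [114, 14, 4]]·[p, q, r]ᵀ = [13278, 1606, 208]ᵀ.
Row-reducing yields p = 43/28, q = 717/260, r = -646/455.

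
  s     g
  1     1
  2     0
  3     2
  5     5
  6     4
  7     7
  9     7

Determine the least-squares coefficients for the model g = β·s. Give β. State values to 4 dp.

β = 0.8195

The normal equations are: 205·β = 168.
(Σs·s = 205, Σs·g = 168.)
β = 168/205 = 0.819512.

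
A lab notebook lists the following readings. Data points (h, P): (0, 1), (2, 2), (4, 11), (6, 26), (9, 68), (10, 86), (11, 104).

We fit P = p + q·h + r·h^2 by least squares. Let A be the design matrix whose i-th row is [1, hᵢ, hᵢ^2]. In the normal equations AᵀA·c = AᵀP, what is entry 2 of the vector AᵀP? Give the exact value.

Entry 2 ↔ basis h, so (AᵀP)_{2} = Σᵢ (h)·Pᵢ = (0)·(1) + (2)·(2) + (4)·(11) + (6)·(26) + (9)·(68) + (10)·(86) + (11)·(104) = 2820.

2820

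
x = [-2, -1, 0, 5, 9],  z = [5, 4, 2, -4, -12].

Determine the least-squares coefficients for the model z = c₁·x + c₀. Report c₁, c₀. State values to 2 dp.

Forming AᵀA = [[111, 11]; [11, 5]] and Aᵀz = [-142, -5]ᵀ gives AᵀA·[c₁, c₀]ᵀ = Aᵀz.
det = 111·5 − 11² = 434.
c₁ = ((-142)·5 − 11·(-5))/434 = -655/434; c₀ = (111·(-5) − 11·(-142))/434 = 1007/434.

c₁ = -1.51, c₀ = 2.32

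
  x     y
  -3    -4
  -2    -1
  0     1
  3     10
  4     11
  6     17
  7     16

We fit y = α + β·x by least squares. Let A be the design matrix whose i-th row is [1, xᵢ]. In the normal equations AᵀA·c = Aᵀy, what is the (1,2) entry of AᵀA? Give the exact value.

Row 1 ↔ basis 1, column 2 ↔ basis x, so (AᵀA)_{1,2} = Σᵢ x = (1)·(-3) + (1)·(-2) + (1)·(0) + (1)·(3) + (1)·(4) + (1)·(6) + (1)·(7) = 15.

15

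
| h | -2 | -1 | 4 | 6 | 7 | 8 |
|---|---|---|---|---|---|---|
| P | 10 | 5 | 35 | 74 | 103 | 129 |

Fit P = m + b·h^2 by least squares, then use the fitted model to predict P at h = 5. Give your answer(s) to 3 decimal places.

The normal equations are: 6·m + 170·b = 356;  170·m + 8066·b = 16572.
Determinant 6·8066 − 170² = 19496.
m = (356·8066 − 170·16572)/19496 = 6782/2437; b = (6·16572 − 170·356)/19496 = 4864/2437.
At h = 5: P̂ = (6782/2437)·(1) + (4864/2437)·(25) = 128382/2437.

P̂ = 52.680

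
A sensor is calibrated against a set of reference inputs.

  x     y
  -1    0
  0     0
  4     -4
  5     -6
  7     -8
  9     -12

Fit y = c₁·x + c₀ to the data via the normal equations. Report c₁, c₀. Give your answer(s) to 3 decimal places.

The normal system MᵀM·[c₁, c₀]ᵀ = Mᵀy is [[172, 24]; [24, 6]]·[c₁, c₀]ᵀ = [-210, -30]ᵀ.
Eliminating c₀: 6·(row 1) − 24·(row 2) gives 456·c₁ = 6·(-210) − 24·(-30) = -540, so c₁ = -45/38.
Then c₀ = ((-30) − 24·(-45/38))/6 = -5/19.

c₁ = -1.184, c₀ = -0.263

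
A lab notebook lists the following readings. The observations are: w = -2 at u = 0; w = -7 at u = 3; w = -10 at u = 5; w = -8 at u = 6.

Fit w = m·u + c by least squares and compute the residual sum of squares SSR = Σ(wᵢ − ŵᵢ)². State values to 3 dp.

SSR = 6.167

With design matrix M, MᵀM = [[70, 14]; [14, 4]] and Mᵀw = [-119, -27]ᵀ.
Determinant 70·4 − 14² = 84.
m = ((-119)·4 − 14·(-27))/84 = -7/6; c = (70·(-27) − 14·(-119))/84 = -8/3.
Residuals: 2/3, -5/6, -3/2, 5/3; SSR = 37/6.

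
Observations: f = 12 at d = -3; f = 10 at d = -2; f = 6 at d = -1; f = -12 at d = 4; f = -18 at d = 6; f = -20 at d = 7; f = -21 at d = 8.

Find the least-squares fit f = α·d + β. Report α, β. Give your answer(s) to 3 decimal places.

With design matrix A, AᵀA = [[179, 19]; [19, 7]] and Aᵀf = [-526, -43]ᵀ.
Eliminating β: 7·(row 1) − 19·(row 2) gives 892·α = 7·(-526) − 19·(-43) = -2865, so α = -2865/892.
Then β = ((-43) − 19·(-2865/892))/7 = 2297/892.

α = -3.212, β = 2.575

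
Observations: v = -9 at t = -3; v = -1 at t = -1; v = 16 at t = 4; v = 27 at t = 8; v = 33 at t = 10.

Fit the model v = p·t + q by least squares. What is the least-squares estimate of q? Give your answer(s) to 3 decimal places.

The normal system AᵀA·[p, q]ᵀ = Aᵀv is [[190, 18]; [18, 5]]·[p, q]ᵀ = [638, 66]ᵀ.
Eliminating q: 5·(row 1) − 18·(row 2) gives 626·p = 5·638 − 18·66 = 2002, so p = 1001/313.
Then q = (66 − 18·(1001/313))/5 = 528/313.

q = 1.687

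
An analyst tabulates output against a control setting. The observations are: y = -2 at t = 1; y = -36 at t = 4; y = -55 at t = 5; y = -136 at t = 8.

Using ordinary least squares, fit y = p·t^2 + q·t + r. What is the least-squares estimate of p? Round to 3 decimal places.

Entries of AᵀA: Σt^2·t^2 = 4978, Σt^2·t = 702, Σt^2 = 106, Σt·t = 106, Σt = 18, Σ1 = 4.
Moment sums: Σt^2·y = -10657, Σt·y = -1509, Σy = -229.
So AᵀA·[p, q, r]ᵀ = Aᵀy: [[4978, 702, 106]; [702, 106, 18]; [106, 18, 4]]·[p, q, r]ᵀ = [-10657, -1509, -229]ᵀ.
Inverting the 3×3 Gram matrix, [p, q, r]ᵀ = [-47/24, -303/200, 439/300]ᵀ.

p = -1.958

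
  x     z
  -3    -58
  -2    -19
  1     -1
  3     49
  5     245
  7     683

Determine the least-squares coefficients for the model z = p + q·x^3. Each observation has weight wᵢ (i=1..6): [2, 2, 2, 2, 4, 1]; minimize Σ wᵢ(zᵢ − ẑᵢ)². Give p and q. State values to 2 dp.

The normal equations are: 13·p + 829·q = 1605;  829·p + 183195·q = 362849.
(Σwᵢ·1 = 13, Σwᵢ·x^3 = 829, Σwᵢ·x^3·x^3 = 183195, Σwᵢ·z = 1605, Σwᵢ·x^3·z = 362849.)
Eliminating q: 183195·(row 1) − 829·(row 2) gives 1694294·p = 183195·1605 − 829·362849 = -6773846, so p = -3386923/847147.
Then q = (362849 − 829·(-3386923/847147))/183195 = 1693246/847147.

p = -4.00, q = 2.00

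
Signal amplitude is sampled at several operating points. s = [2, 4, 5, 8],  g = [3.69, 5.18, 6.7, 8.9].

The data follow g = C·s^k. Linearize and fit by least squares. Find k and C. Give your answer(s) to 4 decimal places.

Taking logs, ln g = k·ln s + ln C, so regress ln g on ln s.
Sums: Σln s = 5.7683, Σ(ln s)² = 9.3166, Σln g = 7.0386, Σln s·ln g = 10.7923.
Normal system: [[9.3166, 5.7683]; [5.7683, 4]]·[k, ln C]ᵀ = [10.7923, 7.0386]ᵀ.
Solving (det = 3.9930): k = 0.64318, ln C = 0.83213, so C = exp(0.83213) = 2.29822.

k = 0.6432, C = 2.2982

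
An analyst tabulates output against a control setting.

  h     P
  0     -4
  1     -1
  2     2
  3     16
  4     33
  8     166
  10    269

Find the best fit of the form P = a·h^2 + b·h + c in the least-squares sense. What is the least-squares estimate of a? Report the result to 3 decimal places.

a = 3.013

Compute the Gram sums: Σh^2·h^2 = 14450, Σh^2·h = 1612, Σh^2 = 194, Σh·h = 194, Σh = 28, Σ1 = 7.
For AᵀP: Σh^2·P = 38203, Σh·P = 4201, ΣP = 481.
AᵀA·[a, b, c]ᵀ = AᵀP becomes [[14450, 1612, 194]; [1612, 194, 28]; [194, 28, 7]]·[a, b, c]ᵀ = [38203, 4201, 481]ᵀ.
Inverting the 3×3 Gram matrix, [a, b, c]ᵀ = [475885/157938, -42367/14358, -78678/26323]ᵀ.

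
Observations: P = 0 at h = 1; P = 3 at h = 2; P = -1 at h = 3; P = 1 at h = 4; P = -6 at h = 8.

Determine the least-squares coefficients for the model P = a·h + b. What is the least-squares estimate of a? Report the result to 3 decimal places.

Forming MᵀM = [[94, 18]; [18, 5]] and MᵀP = [-41, -3]ᵀ gives MᵀM·[a, b]ᵀ = MᵀP.
Determinant 94·5 − 18² = 146.
a = ((-41)·5 − 18·(-3))/146 = -151/146; b = (94·(-3) − 18·(-41))/146 = 228/73.

a = -1.034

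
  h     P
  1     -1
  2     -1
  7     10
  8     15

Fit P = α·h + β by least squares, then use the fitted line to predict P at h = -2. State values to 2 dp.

Forming AᵀA = [[118, 18]; [18, 4]] and AᵀP = [187, 23]ᵀ gives AᵀA·[α, β]ᵀ = AᵀP.
Determinant 118·4 − 18² = 148.
α = (187·4 − 18·23)/148 = 167/74; β = (118·23 − 18·187)/148 = -163/37.
At h = -2: P̂ = (167/74)·(-2) + (-163/37)·(1) = -330/37.

P̂ = -8.92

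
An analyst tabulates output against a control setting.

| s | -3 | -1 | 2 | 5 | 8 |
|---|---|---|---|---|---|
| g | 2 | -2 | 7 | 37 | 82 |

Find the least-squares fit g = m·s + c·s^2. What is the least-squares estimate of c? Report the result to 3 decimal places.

With design matrix X, XᵀX = [[103, 617]; [617, 4819]] and Xᵀg = [851, 6217]ᵀ.
Δ = 103·4819 − 617² = 115668.
m = (851·4819 − 617·6217)/115668 = 22090/9639; c = (103·6217 − 617·851)/115668 = 9607/9639.

c = 0.997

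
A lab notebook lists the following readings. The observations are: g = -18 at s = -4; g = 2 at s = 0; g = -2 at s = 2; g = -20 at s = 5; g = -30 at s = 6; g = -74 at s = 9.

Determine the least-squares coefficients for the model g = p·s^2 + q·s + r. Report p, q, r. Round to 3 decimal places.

The normal system XᵀX·[p, q, r]ᵀ = Xᵀg is [[8754, 1014, 162]; [1014, 162, 18]; [162, 18, 6]]·[p, q, r]ᵀ = [-7870, -878, -142]ᵀ.
Inverting the 3×3 Gram matrix, [p, q, r]ᵀ = [-4109/4047, 3151/4047, 5711/4047]ᵀ.

p = -1.015, q = 0.779, r = 1.411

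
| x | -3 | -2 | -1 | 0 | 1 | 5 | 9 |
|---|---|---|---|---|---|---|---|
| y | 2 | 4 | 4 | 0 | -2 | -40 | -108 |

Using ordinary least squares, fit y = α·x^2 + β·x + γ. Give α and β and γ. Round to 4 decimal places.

α = -0.9874, β = -3.2615, γ = 1.2621

The normal equations are: 7285·α + 819·β + 121·γ = -9712;  819·α + 121·β + 9·γ = -1192;  121·α + 9·β + 7·γ = -140.
(Σx^2·x^2 = 7285, Σx^2·x = 819, Σx^2 = 121, Σx·x = 121, Σx = 9, Σ1 = 7, Σx^2·y = -9712, Σx·y = -1192, Σy = -140.)
Row-reducing yields α = -221486/224301, β = -243850/74767, γ = 283088/224301.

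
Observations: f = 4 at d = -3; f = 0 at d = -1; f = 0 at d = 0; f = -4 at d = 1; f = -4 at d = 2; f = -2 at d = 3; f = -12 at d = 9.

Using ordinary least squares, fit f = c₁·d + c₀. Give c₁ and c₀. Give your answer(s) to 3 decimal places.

c₁ = -1.251, c₀ = -0.606

Forming MᵀM = [[105, 11]; [11, 7]] and Mᵀf = [-138, -18]ᵀ gives MᵀM·[c₁, c₀]ᵀ = Mᵀf.
Δ = 105·7 − 11² = 614.
c₁ = ((-138)·7 − 11·(-18))/614 = -384/307; c₀ = (105·(-18) − 11·(-138))/614 = -186/307.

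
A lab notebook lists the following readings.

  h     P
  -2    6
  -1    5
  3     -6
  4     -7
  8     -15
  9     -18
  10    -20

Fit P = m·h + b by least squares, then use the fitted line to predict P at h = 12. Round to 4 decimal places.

P̂ = -24.4295

AᵀA·[m, b]ᵀ = AᵀP reads: 275·m + 31·b = -545;  31·m + 7·b = -55.
det = 275·7 − 31² = 964.
m = ((-545)·7 − 31·(-55))/964 = -1055/482; b = (275·(-55) − 31·(-545))/964 = 885/482.
At h = 12: P̂ = (-1055/482)·(12) + (885/482)·(1) = -11775/482.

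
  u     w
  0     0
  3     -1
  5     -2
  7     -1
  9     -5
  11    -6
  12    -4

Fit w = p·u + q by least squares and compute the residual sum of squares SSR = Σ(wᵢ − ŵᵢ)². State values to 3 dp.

Sums needed: Σu·u = 429, Σu = 47, Σ1 = 7.
Right-hand side: Σu·w = -179, Σw = -19.
XᵀX·[p, q]ᵀ = Xᵀw becomes [[429, 47]; [47, 7]]·[p, q]ᵀ = [-179, -19]ᵀ.
Eliminating q: 7·(row 1) − 47·(row 2) gives 794·p = 7·(-179) − 47·(-19) = -360, so p = -180/397.
Then q = ((-19) − 47·(-180/397))/7 = 131/397.
Residuals: -131/397, 12/397, -25/397, 732/397, -496/397, -533/397, 441/397; SSR = 3220/397.

SSR = 8.111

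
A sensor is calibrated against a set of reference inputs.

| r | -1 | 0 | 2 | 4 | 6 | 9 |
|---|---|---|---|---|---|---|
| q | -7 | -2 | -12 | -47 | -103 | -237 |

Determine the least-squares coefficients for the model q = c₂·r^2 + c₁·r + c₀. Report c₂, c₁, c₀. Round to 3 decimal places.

c₂ = -3.034, c₁ = 1.275, c₀ = -2.466

Compute the Gram sums: Σr^2·r^2 = 8130, Σr^2·r = 1016, Σr^2 = 138, Σr·r = 138, Σr = 20, Σ1 = 6.
For Mᵀq: Σr^2·q = -23712, Σr·q = -2956, Σq = -408.
Normal equations: [[8130, 1016, 138]; [1016, 138, 20]; [138, 20, 6]]·[c₂, c₁, c₀]ᵀ = [-23712, -2956, -408]ᵀ.
Row-reducing yields c₂ = -16836/5549, c₁ = 7074/5549, c₀ = -13684/5549.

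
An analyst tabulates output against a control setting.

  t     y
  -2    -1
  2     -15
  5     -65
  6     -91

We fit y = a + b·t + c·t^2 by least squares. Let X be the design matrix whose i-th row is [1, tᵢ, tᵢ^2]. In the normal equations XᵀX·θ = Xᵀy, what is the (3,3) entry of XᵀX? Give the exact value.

Row 3 ↔ basis t^2, column 3 ↔ basis t^2, so (XᵀX)_{3,3} = Σᵢ (t^2)·(t^2) = (4)·(4) + (4)·(4) + (25)·(25) + (36)·(36) = 1953.

1953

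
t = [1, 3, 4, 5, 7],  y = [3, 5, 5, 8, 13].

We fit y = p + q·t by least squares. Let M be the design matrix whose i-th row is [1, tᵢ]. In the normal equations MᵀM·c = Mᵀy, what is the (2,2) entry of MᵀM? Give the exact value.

100

Row 2 ↔ basis t, column 2 ↔ basis t, so (MᵀM)_{2,2} = Σᵢ (t)·(t) = (1)·(1) + (3)·(3) + (4)·(4) + (5)·(5) + (7)·(7) = 100.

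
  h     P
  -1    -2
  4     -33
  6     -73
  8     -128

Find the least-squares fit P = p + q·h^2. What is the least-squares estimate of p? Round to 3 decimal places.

p = -0.585

Compute the Gram sums: Σ1 = 4, Σh^2 = 117, Σh^2·h^2 = 5649.
And ΣP = -236, Σh^2·P = -11350.
So MᵀM·[p, q]ᵀ = MᵀP: [[4, 117]; [117, 5649]]·[p, q]ᵀ = [-236, -11350]ᵀ.
Determinant 4·5649 − 117² = 8907.
p = ((-236)·5649 − 117·(-11350))/8907 = -1738/2969; q = (4·(-11350) − 117·(-236))/8907 = -17788/8907.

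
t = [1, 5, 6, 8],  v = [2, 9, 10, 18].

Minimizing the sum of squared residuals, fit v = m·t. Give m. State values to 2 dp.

m = 1.99

Sums needed: Σt·t = 126.
For Mᵀv: Σt·v = 251.
MᵀM·[m]ᵀ = Mᵀv becomes [[126]]·[m]ᵀ = [251]ᵀ.
Hence m = 251 / 126 ≈ 1.99206.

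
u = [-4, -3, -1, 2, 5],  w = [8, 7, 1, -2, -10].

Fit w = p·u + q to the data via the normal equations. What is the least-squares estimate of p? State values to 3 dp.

p = -1.956

From the data, Σu·u = 55, Σu = -1, Σ1 = 5.
Right-hand side: Σu·w = -108, Σw = 4.
So MᵀM·[p, q]ᵀ = Mᵀw: [[55, -1]; [-1, 5]]·[p, q]ᵀ = [-108, 4]ᵀ.
Eliminating q: 5·(row 1) − (-1)·(row 2) gives 274·p = 5·(-108) − (-1)·4 = -536, so p = -268/137.
Then q = (4 − (-1)·(-268/137))/5 = 56/137.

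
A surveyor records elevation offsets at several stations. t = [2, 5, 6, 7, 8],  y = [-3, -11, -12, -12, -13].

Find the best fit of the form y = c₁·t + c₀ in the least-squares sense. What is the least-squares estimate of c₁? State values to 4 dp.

c₁ = -1.6698

Forming MᵀM = [[178, 28]; [28, 5]] and Mᵀy = [-321, -51]ᵀ gives MᵀM·[c₁, c₀]ᵀ = Mᵀy.
Determinant 178·5 − 28² = 106.
c₁ = ((-321)·5 − 28·(-51))/106 = -177/106; c₀ = (178·(-51) − 28·(-321))/106 = -45/53.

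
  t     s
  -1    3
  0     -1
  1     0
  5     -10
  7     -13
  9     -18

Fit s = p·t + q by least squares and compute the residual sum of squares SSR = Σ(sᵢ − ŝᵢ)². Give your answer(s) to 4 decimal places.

SSR = 5.4251

Normal-equation sums: Σt·t = 157, Σt = 21, Σ1 = 6.
And Σt·s = -306, Σs = -39.
Determinant 157·6 − 21² = 501.
p = ((-306)·6 − 21·(-39))/501 = -339/167; q = (157·(-39) − 21·(-306))/501 = 101/167.
Residuals: 61/167, -268/167, 238/167, -76/167, 101/167, -56/167; SSR = 906/167.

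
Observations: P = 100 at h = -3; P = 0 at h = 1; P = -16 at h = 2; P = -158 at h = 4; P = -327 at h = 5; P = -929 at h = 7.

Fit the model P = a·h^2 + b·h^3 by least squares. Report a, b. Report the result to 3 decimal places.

a = 2.035, b = -3.001

Forming MᵀM = [[3380, 20746]; [20746, 138164]] and MᵀP = [-55388, -372462]ᵀ gives MᵀM·[a, b]ᵀ = MᵀP.
Eliminating b: 138164·(row 1) − 20746·(row 2) gives 36597804·a = 138164·(-55388) − 20746·(-372462) = 74469020, so a = 18617255/9149451.
Then b = ((-372462) − 20746·(18617255/9149451))/138164 = -27460528/9149451.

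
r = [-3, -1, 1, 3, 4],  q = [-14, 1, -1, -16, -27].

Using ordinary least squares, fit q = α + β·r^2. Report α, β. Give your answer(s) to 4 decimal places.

Entries of XᵀX: Σ1 = 5, Σr^2 = 36, Σr^2·r^2 = 420.
For Xᵀq: Σq = -57, Σr^2·q = -702.
Normal equations: [[5, 36]; [36, 420]]·[α, β]ᵀ = [-57, -702]ᵀ.
Eliminating β: 420·(row 1) − 36·(row 2) gives 804·α = 420·(-57) − 36·(-702) = 1332, so α = 111/67.
Then β = ((-702) − 36·(111/67))/420 = -243/134.

α = 1.6567, β = -1.8134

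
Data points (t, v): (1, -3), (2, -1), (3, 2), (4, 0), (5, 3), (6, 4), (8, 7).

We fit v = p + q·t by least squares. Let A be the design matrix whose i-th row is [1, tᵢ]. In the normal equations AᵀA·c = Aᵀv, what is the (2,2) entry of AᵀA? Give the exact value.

Row 2 ↔ basis t, column 2 ↔ basis t, so (AᵀA)_{2,2} = Σᵢ (t)·(t) = (1)·(1) + (2)·(2) + (3)·(3) + (4)·(4) + (5)·(5) + (6)·(6) + (8)·(8) = 155.

155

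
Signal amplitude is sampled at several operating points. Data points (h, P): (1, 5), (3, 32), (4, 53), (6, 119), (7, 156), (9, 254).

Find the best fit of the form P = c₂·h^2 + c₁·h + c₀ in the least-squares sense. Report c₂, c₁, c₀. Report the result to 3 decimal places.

c₂ = 2.917, c₁ = 2.024, c₀ = -0.286

From the data, Σh^2·h^2 = 10596, Σh^2·h = 1380, Σh^2 = 192, Σh·h = 192, Σh = 30, Σ1 = 6.
Moment sums: Σh^2·P = 33643, Σh·P = 4405, ΣP = 619.
AᵀA·[c₂, c₁, c₀]ᵀ = AᵀP becomes [[10596, 1380, 192]; [1380, 192, 30]; [192, 30, 6]]·[c₂, c₁, c₀]ᵀ = [33643, 4405, 619]ᵀ.
Solving the 3×3 system (Gaussian elimination) gives c₂ = 35/12, c₁ = 85/42, c₀ = -2/7.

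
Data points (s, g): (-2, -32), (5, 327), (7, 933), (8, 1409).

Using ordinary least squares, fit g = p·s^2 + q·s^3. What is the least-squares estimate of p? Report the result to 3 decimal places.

Normal-equation sums: Σs^2·s^2 = 7138, Σs^2·s^3 = 52668, Σs^3·s^3 = 395482.
And Σs^2·g = 143940, Σs^3·g = 1082558.
Δ = 7138·395482 − 52668² = 49032292.
p = (143940·395482 − 52668·1082558)/49032292 = -22621416/12258073; q = (7138·1082558 − 52668·143940)/49032292 = 36566771/12258073.

p = -1.845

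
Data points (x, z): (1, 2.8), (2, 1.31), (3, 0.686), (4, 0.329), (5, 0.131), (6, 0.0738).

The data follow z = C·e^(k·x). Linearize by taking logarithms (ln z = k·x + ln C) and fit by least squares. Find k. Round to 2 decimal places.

k = -0.74

With ln zᵢ as the transformed response and xᵢ as the regressor:
Σx = 21.0000, Σ(x)² = 91.0000, Σln z = -4.8279, Σx·ln z = -29.8089.
Equations: 91.0000·k + 21.0000·ln C = -29.8089;  21.0000·k + 6·ln C = -4.8279.
Slope k = (n·Σx·ln z − Σx·Σln z)/(n·Σ(x)² − (Σx)²) = (6·-29.8089 − 21.0000·-4.8279)/105.0000 = -0.73779; ln C = (Σln z − k·Σx)/n = 1.77762.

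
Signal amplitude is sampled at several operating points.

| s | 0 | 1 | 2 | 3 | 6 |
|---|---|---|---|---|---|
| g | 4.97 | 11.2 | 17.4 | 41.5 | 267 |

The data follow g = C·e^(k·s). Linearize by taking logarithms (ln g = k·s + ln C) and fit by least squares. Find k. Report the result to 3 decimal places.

k = 0.659

Taking logs, ln g = k·s + ln C, so regress ln g on s.
Σs = 12.0000, Σ(s)² = 50.0000, Σln g = 16.1887, Σs·ln g = 52.8294.
Equations: 50.0000·k + 12.0000·ln C = 52.8294;  12.0000·k + 5·ln C = 16.1887.
Δ = 50.0000·5 − (12.0000)² = 106.0000; k = (52.8294·5 − 12.0000·16.1887)/106.0000 = 0.65927, ln C = (50.0000·16.1887 − 12.0000·52.8294)/106.0000 = 1.65551.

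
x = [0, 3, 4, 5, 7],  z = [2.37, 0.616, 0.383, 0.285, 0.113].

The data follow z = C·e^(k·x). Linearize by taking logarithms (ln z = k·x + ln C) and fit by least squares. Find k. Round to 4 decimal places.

Let Y = ln z. Fitting Y = k·x + ln C by least squares:
Σx = 19.0000, Σ(x)² = 99.0000, Σln z = -4.0170, Σx·ln z = -26.8313.
Equations: 99.0000·k + 19.0000·ln C = -26.8313;  19.0000·k + 5·ln C = -4.0170.
Slope k = (n·Σx·ln z − Σx·Σln z)/(n·Σ(x)² − (Σx)²) = (5·-26.8313 − 19.0000·-4.0170)/134.0000 = -0.43160; ln C = (Σln z − k·Σx)/n = 0.83668.

k = -0.4316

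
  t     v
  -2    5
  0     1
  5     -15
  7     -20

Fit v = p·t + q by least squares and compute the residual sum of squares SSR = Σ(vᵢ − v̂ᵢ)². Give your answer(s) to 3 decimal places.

SSR = 1.953

XᵀX·[p, q]ᵀ = Xᵀv reads: 78·p + 10·q = -225;  10·p + 4·q = -29.
(Σt·t = 78, Σt = 10, Σ1 = 4, Σt·v = -225, Σv = -29.)
Eliminating q: 4·(row 1) − 10·(row 2) gives 212·p = 4·(-225) − 10·(-29) = -610, so p = -305/106.
Then q = ((-29) − 10·(-305/106))/4 = -3/53.
Residuals: -37/53, 56/53, -59/106, 21/106; SSR = 207/106.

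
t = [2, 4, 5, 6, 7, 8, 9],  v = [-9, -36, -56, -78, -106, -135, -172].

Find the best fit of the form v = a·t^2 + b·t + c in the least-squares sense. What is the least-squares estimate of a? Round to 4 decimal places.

With design matrix X, XᵀX = [[15251, 1997, 275]; [1997, 275, 41]; [275, 41, 7]] and Xᵀv = [-32586, -4280, -592]ᵀ.
Solving the 3×3 system (Gaussian elimination) gives a = -9881/5082, b = -4484/2541, c = 3639/1694.

a = -1.9443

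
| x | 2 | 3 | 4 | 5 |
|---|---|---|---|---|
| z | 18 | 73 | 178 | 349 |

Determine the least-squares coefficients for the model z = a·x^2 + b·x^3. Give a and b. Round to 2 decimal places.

a = -0.79, b = 2.96

MᵀM·[a, b]ᵀ = Mᵀz reads: 978·a + 4424·b = 12302;  4424·a + 20514·b = 57132.
Eliminating b: 20514·(row 1) − 4424·(row 2) gives 490916·a = 20514·12302 − 4424·57132 = -388740, so a = -3135/3959.
Then b = (57132 − 4424·(-3135/3959))/20514 = 11702/3959.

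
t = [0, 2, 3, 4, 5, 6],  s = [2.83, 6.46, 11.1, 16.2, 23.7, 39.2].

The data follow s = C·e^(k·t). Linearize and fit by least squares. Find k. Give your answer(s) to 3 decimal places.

k = 0.435

Let Y = ln s. Fitting Y = k·t + ln C by least squares:
Over the data: Σt = 20.0000, Σ(t)² = 90.0000, Σln s = 14.9320, Σt·ln s = 59.9316.
Normal system: [[90.0000, 20.0000]; [20.0000, 6]]·[k, ln C]ᵀ = [59.9316, 14.9320]ᵀ.
Slope k = (n·Σt·ln s − Σt·Σln s)/(n·Σ(t)² − (Σt)²) = (6·59.9316 − 20.0000·14.9320)/140.0000 = 0.43535; ln C = (Σln s − k·Σt)/n = 1.03750.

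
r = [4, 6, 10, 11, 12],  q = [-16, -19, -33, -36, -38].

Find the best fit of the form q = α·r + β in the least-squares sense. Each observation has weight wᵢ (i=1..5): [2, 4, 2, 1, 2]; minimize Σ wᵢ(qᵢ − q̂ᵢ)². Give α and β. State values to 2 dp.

α = -2.99, β = -2.33

Setting ∂/∂α … = 0 gives: 785·α + 87·β = -2552;  87·α + 11·β = -286.
(Σwᵢ·r·r = 785, Σwᵢ·r = 87, Σwᵢ·1 = 11, Σwᵢ·r·q = -2552, Σwᵢ·q = -286.)
Determinant 785·11 − 87² = 1066.
α = ((-2552)·11 − 87·(-286))/1066 = -1595/533; β = (785·(-286) − 87·(-2552))/1066 = -1243/533.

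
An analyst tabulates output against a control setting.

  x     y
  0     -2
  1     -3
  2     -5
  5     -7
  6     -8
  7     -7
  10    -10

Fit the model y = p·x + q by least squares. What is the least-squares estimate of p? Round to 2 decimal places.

The normal system AᵀA·[p, q]ᵀ = Aᵀy is [[215, 31]; [31, 7]]·[p, q]ᵀ = [-245, -42]ᵀ.
Eliminating q: 7·(row 1) − 31·(row 2) gives 544·p = 7·(-245) − 31·(-42) = -413, so p = -413/544.
Then q = ((-42) − 31·(-413/544))/7 = -1435/544.

p = -0.76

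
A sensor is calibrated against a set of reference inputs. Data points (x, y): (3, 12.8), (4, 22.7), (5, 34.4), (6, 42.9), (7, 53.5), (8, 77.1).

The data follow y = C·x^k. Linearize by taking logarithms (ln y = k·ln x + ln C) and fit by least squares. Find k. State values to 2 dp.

Let Y = ln y. Fitting Y = k·ln x + ln C by least squares:
XᵀX = [[17.0401, 9.9115]; [9.9115, 6]], rhs = [36.3381, 21.2935]ᵀ  (here Σln x = 9.9115, Σ(ln x)² = 17.0401, Σln y = 21.2935, Σln x·ln y = 36.3381).
Solving (det = 4.0036): k = 1.74317, ln C = 0.66936.

k = 1.74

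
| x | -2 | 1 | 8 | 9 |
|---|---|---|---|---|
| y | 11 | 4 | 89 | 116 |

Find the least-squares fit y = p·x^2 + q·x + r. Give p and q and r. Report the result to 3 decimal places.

Sums needed: Σx^2·x^2 = 10674, Σx^2·x = 1234, Σx^2 = 150, Σx·x = 150, Σx = 16, Σ1 = 4.
And Σx^2·y = 15140, Σx·y = 1738, Σy = 220.
So AᵀA·[p, q, r]ᵀ = Aᵀy: [[10674, 1234, 150]; [1234, 150, 16]; [150, 16, 4]]·[p, q, r]ᵀ = [15140, 1738, 220]ᵀ.
Solving the 3×3 system (Gaussian elimination) gives p = 24284/16129, q = -18109/16129, r = 48881/16129.

p = 1.506, q = -1.123, r = 3.031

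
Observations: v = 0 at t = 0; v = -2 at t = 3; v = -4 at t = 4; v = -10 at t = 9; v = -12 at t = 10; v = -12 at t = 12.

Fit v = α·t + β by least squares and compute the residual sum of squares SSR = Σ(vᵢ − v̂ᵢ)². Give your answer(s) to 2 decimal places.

The normal equations are: 350·α + 38·β = -376;  38·α + 6·β = -40.
Eliminating β: 6·(row 1) − 38·(row 2) gives 656·α = 6·(-376) − 38·(-40) = -736, so α = -46/41.
Then β = ((-40) − 38·(-46/41))/6 = 18/41.
Residuals: -18/41, 38/41, 2/41, -14/41, -50/41, 42/41; SSR = 152/41.

SSR = 3.71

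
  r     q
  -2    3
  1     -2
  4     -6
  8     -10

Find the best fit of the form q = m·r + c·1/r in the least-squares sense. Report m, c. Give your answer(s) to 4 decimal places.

The normal system MᵀM·[m, c]ᵀ = Mᵀq is [[85, 4]; [4, 85/64]]·[m, c]ᵀ = [-112, -25/4]ᵀ.
det = 85·(85/64) − 4² = 6201/64.
m = ((-112)·(85/64) − 4·(-25/4))/(6201/64) = -880/689; c = (85·(-25/4) − 4·(-112))/(6201/64) = -592/689.

m = -1.2772, c = -0.8592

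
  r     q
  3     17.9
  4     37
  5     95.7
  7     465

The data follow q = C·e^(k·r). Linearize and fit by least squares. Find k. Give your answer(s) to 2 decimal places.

k = 0.82

Let Y = ln q. Fitting Y = k·r + ln C by least squares:
XᵀX = [[99.0000, 19.0000]; [19.0000, 4]], rhs = [88.8984, 17.1990]ᵀ  (here Σr = 19.0000, Σ(r)² = 99.0000, Σln q = 17.1990, Σr·ln q = 88.8984).
Δ = 99.0000·4 − (19.0000)² = 35.0000; k = (88.8984·4 − 19.0000·17.1990)/35.0000 = 0.82323, ln C = (99.0000·17.1990 − 19.0000·88.8984)/35.0000 = 0.38938.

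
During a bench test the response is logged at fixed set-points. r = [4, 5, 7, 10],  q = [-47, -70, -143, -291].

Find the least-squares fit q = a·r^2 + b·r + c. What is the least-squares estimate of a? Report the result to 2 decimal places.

Forming MᵀM = [[13282, 1532, 190]; [1532, 190, 26]; [190, 26, 4]] and Mᵀq = [-38609, -4449, -551]ᵀ gives MᵀM·[a, b, c]ᵀ = Mᵀq.
Solving the 3×3 system (Gaussian elimination) gives a = -391/132, b = 7/12, c = -37/44.

a = -2.96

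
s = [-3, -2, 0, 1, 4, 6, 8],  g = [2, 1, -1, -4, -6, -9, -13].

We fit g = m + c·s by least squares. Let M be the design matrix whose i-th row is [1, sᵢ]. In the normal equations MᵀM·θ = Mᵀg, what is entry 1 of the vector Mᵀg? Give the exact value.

-30

Entry 1 ↔ basis 1, so (Mᵀg)_{1} = Σᵢ gᵢ = (1)·(2) + (1)·(1) + (1)·(-1) + (1)·(-4) + (1)·(-6) + (1)·(-9) + (1)·(-13) = -30.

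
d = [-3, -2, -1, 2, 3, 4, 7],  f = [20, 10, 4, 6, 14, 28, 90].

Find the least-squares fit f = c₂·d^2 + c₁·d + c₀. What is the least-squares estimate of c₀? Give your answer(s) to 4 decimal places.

From the data, Σd^2·d^2 = 2852, Σd^2·d = 406, Σd^2 = 92, Σd·d = 92, Σd = 10, Σ1 = 7.
Right-hand side: Σd^2·f = 5232, Σd·f = 712, Σf = 172.
So MᵀM·[c₂, c₁, c₀]ᵀ = Mᵀf: [[2852, 406, 92]; [406, 92, 10]; [92, 10, 7]]·[c₂, c₁, c₀]ᵀ = [5232, 712, 172]ᵀ.
Row-reducing yields c₂ = 180064/91497, c₁ = -87200/91497, c₀ = 2076/30499.

c₀ = 0.0681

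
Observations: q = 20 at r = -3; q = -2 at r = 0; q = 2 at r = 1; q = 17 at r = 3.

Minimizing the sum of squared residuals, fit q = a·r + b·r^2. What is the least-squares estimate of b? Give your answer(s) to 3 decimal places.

b = 2.058

Entries of AᵀA: Σr·r = 19, Σr·r^2 = 1, Σr^2·r^2 = 163.
Right-hand side: Σr·q = -7, Σr^2·q = 335.
Normal equations: [[19, 1]; [1, 163]]·[a, b]ᵀ = [-7, 335]ᵀ.
det = 19·163 − 1² = 3096.
a = ((-7)·163 − 1·335)/3096 = -41/86; b = (19·335 − 1·(-7))/3096 = 177/86.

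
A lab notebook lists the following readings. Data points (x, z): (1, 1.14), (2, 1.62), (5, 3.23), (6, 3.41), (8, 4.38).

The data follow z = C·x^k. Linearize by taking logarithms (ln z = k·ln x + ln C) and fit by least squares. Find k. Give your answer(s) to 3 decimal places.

k = 0.653

With ln zᵢ as the transformed response and ln xᵢ as the regressor:
Σln x = 6.1738, Σ(ln x)² = 10.6052, Σln z = 4.4897, Σln x·ln z = 7.4908.
Normal system: [[10.6052, 6.1738]; [6.1738, 5]]·[k, ln C]ᵀ = [7.4908, 4.4897]ᵀ.
Δ = 10.6052·5 − (6.1738)² = 14.9105; k = (7.4908·5 − 6.1738·4.4897)/14.9105 = 0.65295, ln C = (10.6052·4.4897 − 6.1738·7.4908)/14.9105 = 0.09171.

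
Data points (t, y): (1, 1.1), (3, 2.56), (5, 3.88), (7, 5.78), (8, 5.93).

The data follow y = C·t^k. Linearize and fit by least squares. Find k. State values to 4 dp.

k = 0.8275

With ln yᵢ as the transformed response and ln tᵢ as the regressor:
Σln t = 6.7334, Σ(ln t)² = 11.9079, Σln y = 5.9256, Σln t·ln y = 10.3302.
Equations: 11.9079·k + 6.7334·ln C = 10.3302;  6.7334·k + 5·ln C = 5.9256.
Slope k = (n·Σln t·ln y − Σln t·Σln y)/(n·Σ(ln t)² − (Σln t)²) = (5·10.3302 − 6.7334·5.9256)/14.2007 = 0.82754; ln C = (Σln y − k·Σln t)/n = 0.07068.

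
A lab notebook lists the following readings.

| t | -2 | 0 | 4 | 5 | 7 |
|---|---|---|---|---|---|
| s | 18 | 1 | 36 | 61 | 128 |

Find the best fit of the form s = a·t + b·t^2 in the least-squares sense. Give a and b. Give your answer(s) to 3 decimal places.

Forming XᵀX = [[94, 524]; [524, 3298]] and Xᵀs = [1309, 8445]ᵀ gives XᵀX·[a, b]ᵀ = Xᵀs.
Δ = 94·3298 − 524² = 35436.
a = (1309·3298 − 524·8445)/35436 = -54049/17718; b = (94·8445 − 524·1309)/35436 = 53957/17718.

a = -3.051, b = 3.045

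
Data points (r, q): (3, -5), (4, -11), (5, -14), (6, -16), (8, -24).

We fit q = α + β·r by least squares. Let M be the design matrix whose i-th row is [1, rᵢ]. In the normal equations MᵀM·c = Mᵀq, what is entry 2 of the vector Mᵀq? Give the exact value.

Entry 2 ↔ basis r, so (Mᵀq)_{2} = Σᵢ (r)·qᵢ = (3)·(-5) + (4)·(-11) + (5)·(-14) + (6)·(-16) + (8)·(-24) = -417.

-417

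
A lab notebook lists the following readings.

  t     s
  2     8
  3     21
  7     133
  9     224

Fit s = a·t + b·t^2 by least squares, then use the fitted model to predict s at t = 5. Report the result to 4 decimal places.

XᵀX·[a, b]ᵀ = Xᵀs reads: 143·a + 1107·b = 3026;  1107·a + 9059·b = 24882.
det = 143·9059 − 1107² = 69988.
a = (3026·9059 − 1107·24882)/69988 = -32960/17497; b = (143·24882 − 1107·3026)/69988 = 52086/17497.
At t = 5: ŝ = (-32960/17497)·(5) + (52086/17497)·(25) = 1137350/17497.

ŝ = 65.0026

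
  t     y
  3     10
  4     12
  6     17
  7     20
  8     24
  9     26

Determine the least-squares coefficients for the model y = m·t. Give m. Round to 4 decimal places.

m = 2.9255

Normal-equation sums: Σt·t = 255.
Right-hand side: Σt·y = 746.
So MᵀM·[m]ᵀ = Mᵀy: [[255]]·[m]ᵀ = [746]ᵀ.
Hence m = 746 / 255 ≈ 2.92549.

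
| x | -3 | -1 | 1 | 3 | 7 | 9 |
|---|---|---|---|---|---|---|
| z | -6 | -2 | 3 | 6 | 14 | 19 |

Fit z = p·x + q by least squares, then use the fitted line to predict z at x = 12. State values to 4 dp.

The normal system MᵀM·[p, q]ᵀ = Mᵀz is [[150, 16]; [16, 6]]·[p, q]ᵀ = [310, 34]ᵀ.
Determinant 150·6 − 16² = 644.
p = (310·6 − 16·34)/644 = 47/23; q = (150·34 − 16·310)/644 = 5/23.
At x = 12: ẑ = (47/23)·(12) + (5/23)·(1) = 569/23.

ẑ = 24.7391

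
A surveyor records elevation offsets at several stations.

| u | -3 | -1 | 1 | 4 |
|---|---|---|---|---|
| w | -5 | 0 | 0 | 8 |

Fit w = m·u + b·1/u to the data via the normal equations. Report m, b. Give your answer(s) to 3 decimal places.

Entries of XᵀX: Σu·u = 27, Σu·1/u = 4, Σ1/u·1/u = 313/144.
And Σu·w = 47, Σ1/u·w = 11/3.
Normal equations: [[27, 4]; [4, 313/144]]·[m, b]ᵀ = [47, 11/3]ᵀ.
Δ = 27·(313/144) − 4² = 683/16.
m = (47·(313/144) − 4·(11/3))/(683/16) = 12599/6147; b = (27·(11/3) − 4·47)/(683/16) = -1424/683.

m = 2.050, b = -2.085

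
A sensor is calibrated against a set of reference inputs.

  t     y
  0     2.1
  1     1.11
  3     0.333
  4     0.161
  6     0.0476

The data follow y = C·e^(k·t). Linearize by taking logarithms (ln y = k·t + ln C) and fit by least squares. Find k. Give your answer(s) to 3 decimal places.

k = -0.632

Let Y = ln y. Fitting Y = k·t + ln C by least squares:
Sums: Σt = 14.0000, Σ(t)² = 62.0000, Σln y = -5.1246, Σt·ln y = -28.7694.
Normal system: [[62.0000, 14.0000]; [14.0000, 5]]·[k, ln C]ᵀ = [-28.7694, -5.1246]ᵀ.
Δ = 62.0000·5 − (14.0000)² = 114.0000; k = (-28.7694·5 − 14.0000·-5.1246)/114.0000 = -0.63248, ln C = (62.0000·-5.1246 − 14.0000·-28.7694)/114.0000 = 0.74603.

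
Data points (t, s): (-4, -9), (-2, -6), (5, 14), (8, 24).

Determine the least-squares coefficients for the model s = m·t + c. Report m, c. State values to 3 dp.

m = 2.788, c = 0.871

Normal-equation sums: Σt·t = 109, Σt = 7, Σ1 = 4.
Moment sums: Σt·s = 310, Σs = 23.
Normal equations: [[109, 7]; [7, 4]]·[m, c]ᵀ = [310, 23]ᵀ.
Eliminating c: 4·(row 1) − 7·(row 2) gives 387·m = 4·310 − 7·23 = 1079, so m = 1079/387.
Then c = (23 − 7·(1079/387))/4 = 337/387.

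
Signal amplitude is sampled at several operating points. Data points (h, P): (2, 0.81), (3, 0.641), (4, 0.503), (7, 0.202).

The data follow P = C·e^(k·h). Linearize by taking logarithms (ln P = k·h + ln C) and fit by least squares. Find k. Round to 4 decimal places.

k = -0.2809

Let Y = ln P. Fitting Y = k·h + ln C by least squares:
Σh = 16.0000, Σ(h)² = 78.0000, Σln P = -2.9421, Σh·ln P = -15.7007.
Equations: 78.0000·k + 16.0000·ln C = -15.7007;  16.0000·k + 4·ln C = -2.9421.
Slope k = (n·Σh·ln P − Σh·Σln P)/(n·Σ(h)² − (Σh)²) = (4·-15.7007 − 16.0000·-2.9421)/56.0000 = -0.28088; ln C = (Σln P − k·Σh)/n = 0.38799.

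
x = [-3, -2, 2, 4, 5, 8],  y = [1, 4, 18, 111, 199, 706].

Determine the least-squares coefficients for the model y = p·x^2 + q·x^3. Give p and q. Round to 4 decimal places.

p = 2.9557, q = 1.0085

Normal-equation sums: Σx^2·x^2 = 5090, Σx^2·x^3 = 36674, Σx^3·x^3 = 282722.
For Aᵀy: Σx^2·y = 52032, Σx^3·y = 393536.
So AᵀA·[p, q]ᵀ = Aᵀy: [[5090, 36674]; [36674, 282722]]·[p, q]ᵀ = [52032, 393536]ᵀ.
det = 5090·282722 − 36674² = 94072704.
p = (52032·282722 − 36674·393536)/94072704 = 197480/66813; q = (5090·393536 − 36674·52032)/94072704 = 67384/66813.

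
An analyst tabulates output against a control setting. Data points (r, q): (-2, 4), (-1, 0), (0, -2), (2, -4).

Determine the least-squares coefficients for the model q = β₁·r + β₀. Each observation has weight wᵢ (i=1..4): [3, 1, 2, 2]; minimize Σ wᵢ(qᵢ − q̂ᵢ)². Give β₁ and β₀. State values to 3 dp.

Compute the Gram sums: Σwᵢ·r·r = 21, Σwᵢ·r = -3, Σwᵢ·1 = 8.
Right-hand side: Σwᵢ·r·q = -40, Σwᵢ·q = 0.
MᵀWM·[β₁, β₀]ᵀ = MᵀWq becomes [[21, -3]; [-3, 8]]·[β₁, β₀]ᵀ = [-40, 0]ᵀ.
Δ = 21·8 − (-3)² = 159.
β₁ = ((-40)·8 − (-3)·0)/159 = -320/159; β₀ = (21·0 − (-3)·(-40))/159 = -40/53.

β₁ = -2.013, β₀ = -0.755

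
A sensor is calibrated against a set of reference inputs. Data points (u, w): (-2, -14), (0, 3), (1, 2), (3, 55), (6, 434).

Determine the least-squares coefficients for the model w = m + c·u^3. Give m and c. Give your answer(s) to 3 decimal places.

m = 1.515, c = 2.002

The normal equations are: 5·m + 236·c = 480;  236·m + 47450·c = 95343.
(Σ1 = 5, Σu^3 = 236, Σu^3·u^3 = 47450, Σw = 480, Σu^3·w = 95343.)
Determinant 5·47450 − 236² = 181554.
m = (480·47450 − 236·95343)/181554 = 45842/30259; c = (5·95343 − 236·480)/181554 = 121145/60518.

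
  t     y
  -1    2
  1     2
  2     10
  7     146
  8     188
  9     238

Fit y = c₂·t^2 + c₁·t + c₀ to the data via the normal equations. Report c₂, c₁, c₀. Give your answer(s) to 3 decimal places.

The normal system AᵀA·[c₂, c₁, c₀]ᵀ = Aᵀy is [[13076, 1592, 200]; [1592, 200, 26]; [200, 26, 6]]·[c₂, c₁, c₀]ᵀ = [38508, 4688, 586]ᵀ.
Inverting the 3×3 Gram matrix, [c₂, c₁, c₀]ᵀ = [36983/12615, 3211/12615, -168/145]ᵀ.

c₂ = 2.932, c₁ = 0.255, c₀ = -1.159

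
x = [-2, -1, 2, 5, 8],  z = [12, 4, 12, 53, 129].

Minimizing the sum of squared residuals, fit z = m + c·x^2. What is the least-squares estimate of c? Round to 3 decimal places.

Sums needed: Σ1 = 5, Σx^2 = 98, Σx^2·x^2 = 4754.
And Σz = 210, Σx^2·z = 9681.
Normal equations: [[5, 98]; [98, 4754]]·[m, c]ᵀ = [210, 9681]ᵀ.
Δ = 5·4754 − 98² = 14166.
m = (210·4754 − 98·9681)/14166 = 8267/2361; c = (5·9681 − 98·210)/14166 = 9275/4722.

c = 1.964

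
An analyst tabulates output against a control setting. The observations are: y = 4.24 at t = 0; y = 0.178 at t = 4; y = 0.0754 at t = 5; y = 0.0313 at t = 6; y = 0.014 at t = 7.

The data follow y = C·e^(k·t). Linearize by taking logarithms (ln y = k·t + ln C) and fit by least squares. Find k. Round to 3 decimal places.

With ln yᵢ as the transformed response and tᵢ as the regressor:
Σt = 22.0000, Σ(t)² = 126.0000, Σln y = -10.5992, Σt·ln y = -70.4943.
Normal system: [[126.0000, 22.0000]; [22.0000, 5]]·[k, ln C]ᵀ = [-70.4943, -10.5992]ᵀ.
Solving (det = 146.0000): k = -0.81705, ln C = 1.47519.

k = -0.817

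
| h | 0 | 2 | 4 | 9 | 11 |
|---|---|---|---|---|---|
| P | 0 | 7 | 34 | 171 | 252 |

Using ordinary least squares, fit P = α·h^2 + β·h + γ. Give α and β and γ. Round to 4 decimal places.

α = 2.0520, β = 0.4854, γ = -0.8344

Forming AᵀA = [[21474, 2132, 222]; [2132, 222, 26]; [222, 26, 5]] and AᵀP = [44915, 4461, 464]ᵀ gives AᵀA·[α, β, γ]ᵀ = AᵀP.
Inverting the 3×3 Gram matrix, [α, β, γ]ᵀ = [270207/131678, 63923/131678, -54936/65839]ᵀ.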